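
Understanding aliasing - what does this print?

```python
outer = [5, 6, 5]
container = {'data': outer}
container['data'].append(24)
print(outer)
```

Key concept: dict holds reference to list.
Step by step:
`outer = [5, 6, 5]` → outer = [5, 6, 5]
`container = {'data': outer}` → container = {'data': [5, 6, 5]}
`container['data'].append(24)` → outer = [5, 6, 5, 24]; container = {'data': [5, 6, 5, 24]}
`print(outer)` → prints [5, 6, 5, 24]

Answer: [5, 6, 5, 24]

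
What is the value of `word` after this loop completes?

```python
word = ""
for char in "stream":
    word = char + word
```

Reverse 'stream'
`word` takes the values: "" → "s" → "ts" → "rts" → "erts" → "aerts" → "maerts"

Answer: "maerts"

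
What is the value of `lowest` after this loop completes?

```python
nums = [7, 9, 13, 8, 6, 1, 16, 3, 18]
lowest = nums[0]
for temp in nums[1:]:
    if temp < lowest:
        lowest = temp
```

Minimum of [7, 9, 13, 8, 6, 1, 16, 3, 18]
`lowest` takes the values: 7 → 6 → 1

Answer: 1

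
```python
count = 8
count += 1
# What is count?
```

Trace:
`count = 8` → count = 8
`count += 1` → count = 9
So count = 9

Answer: 9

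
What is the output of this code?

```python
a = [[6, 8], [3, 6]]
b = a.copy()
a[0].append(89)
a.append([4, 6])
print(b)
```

Key concept: shallow copy with nested lists.
Step by step:
`a = [[6, 8], [3, 6]]` → a = [[6, 8], [3, 6]]
`b = a.copy()` → b = [[6, 8], [3, 6]]
`a[0].append(89)` → a = [[6, 8, 89], [3, 6]]; b = [[6, 8, 89], [3, 6]]
`a.append([4, 6])` → a = [[6, 8, 89], [3, 6], [4, 6]]
`print(b)` → prints [[6, 8, 89], [3, 6]]

Answer: [[6, 8, 89], [3, 6]]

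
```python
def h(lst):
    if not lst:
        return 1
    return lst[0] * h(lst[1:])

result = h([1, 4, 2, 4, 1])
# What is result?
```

Product over [1, 4, 2, 4, 1] = 1 * 4 * 2 * 4 * 1 = 32

Answer: 32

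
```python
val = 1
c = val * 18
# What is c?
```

Trace:
`val = 1` → val = 1
`c = val * 18` → c = 18
So c = 18

Answer: 18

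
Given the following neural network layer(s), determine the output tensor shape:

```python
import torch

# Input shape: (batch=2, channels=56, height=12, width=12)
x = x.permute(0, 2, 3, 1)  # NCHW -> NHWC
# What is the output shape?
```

Input: (2, 56, 12, 12) -> Output: (2, 12, 12, 56)

Answer: (2, 12, 12, 56)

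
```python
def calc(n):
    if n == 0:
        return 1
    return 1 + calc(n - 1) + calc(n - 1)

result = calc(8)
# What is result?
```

calc(n) = 1 + 2·calc(n-1), calc(0)=1. Closed form: (1+1)·2^8 - 1 = 511.

Answer: 511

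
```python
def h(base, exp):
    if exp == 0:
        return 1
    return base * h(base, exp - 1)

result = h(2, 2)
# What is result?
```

h(2, 2) = 2 * 2 = 4

Answer: 4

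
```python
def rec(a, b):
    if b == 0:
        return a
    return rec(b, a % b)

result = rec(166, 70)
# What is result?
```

rec(166, 70) -> rec(70, 26) -> rec(26, 18) -> rec(18, 8) -> rec(8, 2) -> rec(2, 0) -> 2

Answer: 2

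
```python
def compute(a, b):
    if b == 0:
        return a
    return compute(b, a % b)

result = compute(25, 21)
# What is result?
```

compute(25, 21) -> compute(21, 4) -> compute(4, 1) -> compute(1, 0) -> 1

Answer: 1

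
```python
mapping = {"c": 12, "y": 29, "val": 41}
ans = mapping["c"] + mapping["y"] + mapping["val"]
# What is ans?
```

Trace:
`mapping = {"c": 12, "y": 29, "val": 41}` → mapping = {'c': 12, 'y': 29, 'val': 41}
`ans = mapping["c"] + mapping["y"] + mapping["val"]` → ans = 82
So ans = 82

Answer: 82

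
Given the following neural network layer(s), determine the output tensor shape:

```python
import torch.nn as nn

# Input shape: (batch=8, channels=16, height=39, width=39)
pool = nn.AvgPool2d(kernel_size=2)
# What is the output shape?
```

Input: (8, 16, 39, 39) -> Output: (8, 16, 19, 19)

Answer: (8, 16, 19, 19)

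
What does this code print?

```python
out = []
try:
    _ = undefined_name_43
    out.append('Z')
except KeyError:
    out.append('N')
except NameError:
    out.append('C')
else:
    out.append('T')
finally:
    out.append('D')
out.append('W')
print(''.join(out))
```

Execution trace: 'C' (except NameError) → 'D' (finally) → 'W' (after the try/except). Output: CDW

Answer: CDW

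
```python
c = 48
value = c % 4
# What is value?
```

Trace:
`c = 48` → c = 48
`value = c % 4` → value = 0
So value = 0

Answer: 0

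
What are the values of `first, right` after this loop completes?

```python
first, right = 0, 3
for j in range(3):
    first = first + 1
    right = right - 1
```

first goes 0→3, right goes 3→0
`first, right` takes the values: (0, 3) → (1, 3) → (1, 2) → (2, 2) → (2, 1) → (3, 1) → (3, 0)

Answer: 3, 0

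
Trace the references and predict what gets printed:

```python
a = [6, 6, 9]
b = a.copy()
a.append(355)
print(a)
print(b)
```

Key concept: list.copy() creates independent copy.
Step by step:
`a = [6, 6, 9]` → a = [6, 6, 9]
`b = a.copy()` → b = [6, 6, 9]
`a.append(355)` → a = [6, 6, 9, 355]
`print(a)` → prints [6, 6, 9, 355]
`print(b)` → prints [6, 6, 9]

Answer:
[6, 6, 9, 355]
[6, 6, 9]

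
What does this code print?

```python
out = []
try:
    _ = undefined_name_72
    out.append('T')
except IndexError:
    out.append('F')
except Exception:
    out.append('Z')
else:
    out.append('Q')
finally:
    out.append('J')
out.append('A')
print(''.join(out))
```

Execution trace: 'Z' (except Exception) → 'J' (finally) → 'A' (after the try/except). Output: ZJA

Answer: ZJA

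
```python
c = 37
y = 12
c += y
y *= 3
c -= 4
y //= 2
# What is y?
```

Trace:
`c = 37` → c = 37
`y = 12` → y = 12
`c += y` → c = 49
`y *= 3` → y = 36
`c -= 4` → c = 45
`y //= 2` → y = 18
So y = 18

Answer: 18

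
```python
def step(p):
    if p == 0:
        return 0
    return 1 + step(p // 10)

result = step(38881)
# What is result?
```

Count of digits of 38881: 5

Answer: 5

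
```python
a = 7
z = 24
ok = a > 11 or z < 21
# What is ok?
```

Trace:
`a = 7` → a = 7
`z = 24` → z = 24
`ok = a > 11 or z < 21` → ok = False
So ok = False

Answer: False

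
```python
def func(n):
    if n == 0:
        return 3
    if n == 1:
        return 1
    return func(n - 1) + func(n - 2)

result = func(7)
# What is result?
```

Build up from base cases: func(0)=3, func(1)=1, func(2)=4, func(3)=5, func(4)=9, func(5)=14, func(6)=23, ..., func(7)=37

Answer: 37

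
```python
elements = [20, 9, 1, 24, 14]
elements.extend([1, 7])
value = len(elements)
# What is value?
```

Trace:
`elements = [20, 9, 1, 24, 14]` → elements = [20, 9, 1, 24, 14]
`elements.extend([1, 7])` → elements = [20, 9, 1, 24, 14, 1, 7]
`value = len(elements)` → value = 7
So value = 7

Answer: 7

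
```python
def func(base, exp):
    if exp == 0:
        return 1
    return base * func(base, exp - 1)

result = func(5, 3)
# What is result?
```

func(5, 3) = 5 * 5 * 5 = 125

Answer: 125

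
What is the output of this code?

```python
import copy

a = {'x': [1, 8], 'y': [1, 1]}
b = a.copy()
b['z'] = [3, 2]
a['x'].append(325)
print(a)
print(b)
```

Key concept: shallow copy of dict with mutable values.
Step by step:
`a = {'x': [1, 8], 'y': [1, 1]}` → a = {'x': [1, 8], 'y': [1, 1]}
`b = a.copy()` → b = {'x': [1, 8], 'y': [1, 1]}
`b['z'] = [3, 2]` → b = {'x': [1, 8], 'y': [1, 1], 'z': [3, 2]}
`a['x'].append(325)` → a = {'x': [1, 8, 325], 'y': [1, 1]}; b = {'x': [1, 8, 325], 'y': [1, 1], 'z': [3, 2]}
`print(a)` → prints {'x': [1, 8, 325], 'y': [1, 1]}
`print(b)` → prints {'x': [1, 8, 325], 'y': [1, 1], 'z': [3, 2]}

Answer:
{'x': [1, 8, 325], 'y': [1, 1]}
{'x': [1, 8, 325], 'y': [1, 1], 'z': [3, 2]}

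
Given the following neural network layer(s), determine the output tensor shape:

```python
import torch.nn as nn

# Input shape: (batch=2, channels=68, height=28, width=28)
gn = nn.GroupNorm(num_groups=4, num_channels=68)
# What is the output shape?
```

Input: (2, 68, 28, 28) -> Output: (2, 68, 28, 28)

Answer: (2, 68, 28, 28)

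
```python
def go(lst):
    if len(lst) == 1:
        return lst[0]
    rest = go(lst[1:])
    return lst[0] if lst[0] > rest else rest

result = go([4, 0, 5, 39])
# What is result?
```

Recursive max over [4, 0, 5, 39] = 39

Answer: 39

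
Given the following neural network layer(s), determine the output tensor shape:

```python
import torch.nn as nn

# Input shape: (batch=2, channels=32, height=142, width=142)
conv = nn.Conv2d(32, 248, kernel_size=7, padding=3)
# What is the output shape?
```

Input: (2, 32, 142, 142) -> Output: (2, 248, 142, 142)

Answer: (2, 248, 142, 142)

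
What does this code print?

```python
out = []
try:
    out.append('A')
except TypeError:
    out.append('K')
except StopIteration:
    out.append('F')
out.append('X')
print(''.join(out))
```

Execution trace: 'A' (try body, no exception) → 'X' (after the try/except). Output: AX

Answer: AX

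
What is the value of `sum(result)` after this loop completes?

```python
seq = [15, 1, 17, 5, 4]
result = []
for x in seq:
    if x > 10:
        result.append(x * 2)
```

Sum of doubled values > 10
`result` takes the values: [] → [30] → [30, 34]
So `sum(result)` = 64

Answer: 64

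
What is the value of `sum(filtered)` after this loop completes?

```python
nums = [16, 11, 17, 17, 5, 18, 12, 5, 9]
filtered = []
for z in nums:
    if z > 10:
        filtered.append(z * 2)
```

Sum of doubled values > 10
`filtered` takes the values: [] → [32] → [32, 22] → [32, 22, 34] → [32, 22, 34, 34] → [32, 22, 34, 34, 36] → [32, 22, 34, 34, 36, 24]
So `sum(filtered)` = 182

Answer: 182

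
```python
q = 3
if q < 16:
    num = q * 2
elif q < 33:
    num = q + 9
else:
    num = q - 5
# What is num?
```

Trace:
`q = 3` → q = 3
`if q < 16: ...` → q < 16 is True → num = 6
So num = 6

Answer: 6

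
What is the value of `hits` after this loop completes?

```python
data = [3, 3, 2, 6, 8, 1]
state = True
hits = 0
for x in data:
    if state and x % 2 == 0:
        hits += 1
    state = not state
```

Count even values at even positions
`hits` takes the values: 0 → 1 → 2

Answer: 2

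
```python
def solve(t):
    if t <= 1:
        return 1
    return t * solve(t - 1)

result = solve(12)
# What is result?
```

solve(12) = 12 * 11 * 10 * 9 * 8 * 7 * 6 * 5 * 4 * 3 * 2 * 1 = 479001600

Answer: 479001600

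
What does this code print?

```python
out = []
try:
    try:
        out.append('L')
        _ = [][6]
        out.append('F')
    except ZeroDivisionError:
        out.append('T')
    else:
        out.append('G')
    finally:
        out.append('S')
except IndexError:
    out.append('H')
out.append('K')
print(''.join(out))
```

Execution trace: 'L' (try body) → 'S' (finally) → 'H' (outer except IndexError) → 'K' (after the try/except). Output: LSHK

Answer: LSHK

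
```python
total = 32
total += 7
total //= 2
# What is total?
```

Trace:
`total = 32` → total = 32
`total += 7` → total = 39
`total //= 2` → total = 19
So total = 19

Answer: 19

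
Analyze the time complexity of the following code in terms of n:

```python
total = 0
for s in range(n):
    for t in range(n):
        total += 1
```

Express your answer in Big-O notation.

Each loop level contributes: n × n. Multiplying the contributions gives O(n^2).

Answer: O(n^2)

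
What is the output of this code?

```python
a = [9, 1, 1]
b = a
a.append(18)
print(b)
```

Key concept: basic list aliasing.
Step by step:
`a = [9, 1, 1]` → a = [9, 1, 1]
`b = a` → b = [9, 1, 1] (same object as a)
`a.append(18)` → a = [9, 1, 1, 18] (same object as b); b = [9, 1, 1, 18] (same object as a)
`print(b)` → prints [9, 1, 1, 18]

Answer: [9, 1, 1, 18]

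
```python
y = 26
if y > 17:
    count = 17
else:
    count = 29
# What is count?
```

Trace:
`y = 26` → y = 26
`if y > 17: ...` → y > 17 is True → count = 17
So count = 17

Answer: 17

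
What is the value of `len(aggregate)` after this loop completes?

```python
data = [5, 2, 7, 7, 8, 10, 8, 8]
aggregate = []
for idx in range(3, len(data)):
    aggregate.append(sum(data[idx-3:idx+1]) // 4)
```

Number of 4-element averages
`aggregate` takes the values: [] → [5] → [5, 6] → [5, 6, 8] → [5, 6, 8, 8] → [5, 6, 8, 8, 8]
So `len(aggregate)` = 5

Answer: 5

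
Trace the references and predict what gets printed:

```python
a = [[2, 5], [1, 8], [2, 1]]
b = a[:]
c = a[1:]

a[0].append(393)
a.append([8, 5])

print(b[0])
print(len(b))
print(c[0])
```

Key concept: slice with nested mutation.
Step by step:
`a = [[2, 5], [1, 8], [2, 1]]` → a = [[2, 5], [1, 8], [2, 1]]
`b = a[:]` → b = [[2, 5], [1, 8], [2, 1]]
`c = a[1:]` → c = [[1, 8], [2, 1]]
`a[0].append(393)` → a = [[2, 5, 393], [1, 8], [2, 1]]; b = [[2, 5, 393], [1, 8], [2, 1]]
`a.append([8, 5])` → a = [[2, 5, 393], [1, 8], [2, 1], [8, 5]]
`print(b[0])` → prints [2, 5, 393]
`print(len(b))` → prints 3
`print(c[0])` → prints [1, 8]

Answer:
[2, 5, 393]
3
[1, 8]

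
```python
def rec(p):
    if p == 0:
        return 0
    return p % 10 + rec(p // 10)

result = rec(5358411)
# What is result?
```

Sum of digits of 5358411: 1 + 1 + 4 + 8 + 5 + 3 + 5 = 27

Answer: 27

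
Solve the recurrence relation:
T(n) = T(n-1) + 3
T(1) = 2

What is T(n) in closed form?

Unrolling: T(n) = T(1) + 3·(n-1) = 2 + 3(n-1) = 3n - 1.

Answer: T(n) = 3n - 1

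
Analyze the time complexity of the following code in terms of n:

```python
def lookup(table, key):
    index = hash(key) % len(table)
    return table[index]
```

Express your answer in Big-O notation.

This is Hash table lookup (average case). Time complexity: O(1).

Answer: O(1)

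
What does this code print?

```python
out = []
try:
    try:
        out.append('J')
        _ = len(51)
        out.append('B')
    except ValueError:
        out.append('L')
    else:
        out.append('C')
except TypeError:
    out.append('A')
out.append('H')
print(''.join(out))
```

Execution trace: 'J' (try body) → 'A' (outer except TypeError) → 'H' (after the try/except). Output: JAH

Answer: JAH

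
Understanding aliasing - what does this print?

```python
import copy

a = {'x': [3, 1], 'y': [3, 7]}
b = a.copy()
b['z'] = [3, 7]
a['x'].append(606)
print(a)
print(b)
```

Key concept: shallow copy of dict with mutable values.
Step by step:
`a = {'x': [3, 1], 'y': [3, 7]}` → a = {'x': [3, 1], 'y': [3, 7]}
`b = a.copy()` → b = {'x': [3, 1], 'y': [3, 7]}
`b['z'] = [3, 7]` → b = {'x': [3, 1], 'y': [3, 7], 'z': [3, 7]}
`a['x'].append(606)` → a = {'x': [3, 1, 606], 'y': [3, 7]}; b = {'x': [3, 1, 606], 'y': [3, 7], 'z': [3, 7]}
`print(a)` → prints {'x': [3, 1, 606], 'y': [3, 7]}
`print(b)` → prints {'x': [3, 1, 606], 'y': [3, 7], 'z': [3, 7]}

Answer:
{'x': [3, 1, 606], 'y': [3, 7]}
{'x': [3, 1, 606], 'y': [3, 7], 'z': [3, 7]}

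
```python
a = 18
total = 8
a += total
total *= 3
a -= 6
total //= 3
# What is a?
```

Trace:
`a = 18` → a = 18
`total = 8` → total = 8
`a += total` → a = 26
`total *= 3` → total = 24
`a -= 6` → a = 20
`total //= 3` → total = 8
So a = 20

Answer: 20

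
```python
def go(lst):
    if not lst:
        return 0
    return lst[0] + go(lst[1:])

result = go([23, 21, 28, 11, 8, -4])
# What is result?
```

23 + 21 + 28 + 11 + 8 + (-4) + 0 = 87

Answer: 87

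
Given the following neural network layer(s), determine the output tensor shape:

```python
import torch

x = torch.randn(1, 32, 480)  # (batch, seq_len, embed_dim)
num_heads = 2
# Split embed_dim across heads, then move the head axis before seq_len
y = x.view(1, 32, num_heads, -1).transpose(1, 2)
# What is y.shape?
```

Input: (1, 32, 480) -> head_dim = 480 // 2 = 240; after view: (1, 32, 2, 240) -> after transpose(1, 2): (1, 2, 32, 240) -> Output: (1, 2, 32, 240)

Answer: (1, 2, 32, 240)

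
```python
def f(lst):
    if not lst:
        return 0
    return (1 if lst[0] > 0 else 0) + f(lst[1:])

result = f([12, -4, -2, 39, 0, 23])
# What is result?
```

Count of positive elements in [12, -4, -2, 39, 0, 23] = 3

Answer: 3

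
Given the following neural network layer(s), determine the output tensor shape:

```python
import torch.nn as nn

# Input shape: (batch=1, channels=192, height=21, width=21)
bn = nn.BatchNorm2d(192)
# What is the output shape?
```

Input: (1, 192, 21, 21) -> Output: (1, 192, 21, 21)

Answer: (1, 192, 21, 21)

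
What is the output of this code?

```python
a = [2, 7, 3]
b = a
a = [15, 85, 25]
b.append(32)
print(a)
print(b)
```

Key concept: rebinding vs mutation: a is rebound to a new list, b still points at the original.
Step by step:
`a = [2, 7, 3]` → a = [2, 7, 3]
`b = a` → b = [2, 7, 3] (same object as a)
`a = [15, 85, 25]` → a = [15, 85, 25]
`b.append(32)` → b = [2, 7, 3, 32]
`print(a)` → prints [15, 85, 25]
`print(b)` → prints [2, 7, 3, 32]

Answer:
[15, 85, 25]
[2, 7, 3, 32]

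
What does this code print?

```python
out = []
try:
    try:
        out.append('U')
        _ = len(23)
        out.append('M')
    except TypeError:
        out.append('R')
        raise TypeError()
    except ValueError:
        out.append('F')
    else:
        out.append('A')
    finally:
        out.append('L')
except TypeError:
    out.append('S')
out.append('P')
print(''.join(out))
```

Execution trace: 'U' (inner try body) → 'R' (inner except TypeError) → 'L' (inner finally) → 'S' (outer except TypeError) → 'P' (after the try/except). Output: URLSP

Answer: URLSP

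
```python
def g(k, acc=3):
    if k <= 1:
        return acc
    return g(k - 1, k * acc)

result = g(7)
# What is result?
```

Accumulator trace (n, acc): (7, 3) -> (6, 21) -> (5, 126) -> (4, 630) -> (3, 2520) -> (2, 7560) -> (1, 15120) -> return 15120

Answer: 15120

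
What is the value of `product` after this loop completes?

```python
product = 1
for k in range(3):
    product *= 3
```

3^3 = 27
`product` takes the values: 1 → 3 → 9 → 27

Answer: 27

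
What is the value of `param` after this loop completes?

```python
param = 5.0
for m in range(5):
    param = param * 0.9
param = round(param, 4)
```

Exponential decay: 5.0 * 0.9^5
`param` takes the values: 5.0 → 4.5 → 4.05 → 3.645 → 3.2805 → 2.95245 → 2.9525

Answer: 2.9525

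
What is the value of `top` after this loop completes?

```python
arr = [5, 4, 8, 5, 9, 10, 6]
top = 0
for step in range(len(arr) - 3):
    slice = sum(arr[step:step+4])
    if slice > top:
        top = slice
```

Max sum of 4-element window in [5, 4, 8, 5, 9, 10, 6]
`top` takes the values: 0 → 22 → 26 → 32

Answer: 32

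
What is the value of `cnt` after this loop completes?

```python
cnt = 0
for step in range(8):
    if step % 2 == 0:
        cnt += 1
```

Count numbers divisible by 2 in range(8)
`cnt` takes the values: 0 → 1 → 2 → 3 → 4

Answer: 4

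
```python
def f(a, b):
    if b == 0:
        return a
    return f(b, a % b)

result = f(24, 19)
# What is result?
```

f(24, 19) -> f(19, 5) -> f(5, 4) -> f(4, 1) -> f(1, 0) -> 1

Answer: 1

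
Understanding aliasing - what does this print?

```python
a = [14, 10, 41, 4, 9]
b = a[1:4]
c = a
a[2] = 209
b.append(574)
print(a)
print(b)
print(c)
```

Key concept: slice vs alias.
Step by step:
`a = [14, 10, 41, 4, 9]` → a = [14, 10, 41, 4, 9]
`b = a[1:4]` → b = [10, 41, 4]
`c = a` → c = [14, 10, 41, 4, 9] (same object as a)
`a[2] = 209` → a = [14, 10, 209, 4, 9] (same object as c); c = [14, 10, 209, 4, 9] (same object as a)
`b.append(574)` → b = [10, 41, 4, 574]
`print(a)` → prints [14, 10, 209, 4, 9]
`print(b)` → prints [10, 41, 4, 574]
`print(c)` → prints [14, 10, 209, 4, 9]

Answer:
[14, 10, 209, 4, 9]
[10, 41, 4, 574]
[14, 10, 209, 4, 9]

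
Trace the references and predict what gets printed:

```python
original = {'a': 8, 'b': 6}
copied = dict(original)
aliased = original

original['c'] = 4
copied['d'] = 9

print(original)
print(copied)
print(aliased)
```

Key concept: dict() creates copy, assignment creates alias.
Step by step:
`original = {'a': 8, 'b': 6}` → original = {'a': 8, 'b': 6}
`copied = dict(original)` → copied = {'a': 8, 'b': 6}
`aliased = original` → aliased = {'a': 8, 'b': 6} (same object as original)
`original['c'] = 4` → original = {'a': 8, 'b': 6, 'c': 4} (same object as aliased); aliased = {'a': 8, 'b': 6, 'c': 4} (same object as original)
`copied['d'] = 9` → copied = {'a': 8, 'b': 6, 'd': 9}
`print(original)` → prints {'a': 8, 'b': 6, 'c': 4}
`print(copied)` → prints {'a': 8, 'b': 6, 'd': 9}
`print(aliased)` → prints {'a': 8, 'b': 6, 'c': 4}

Answer:
{'a': 8, 'b': 6, 'c': 4}
{'a': 8, 'b': 6, 'd': 9}
{'a': 8, 'b': 6, 'c': 4}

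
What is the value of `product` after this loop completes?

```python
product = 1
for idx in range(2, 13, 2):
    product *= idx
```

Product of even numbers 2 to 12
`product` takes the values: 1 → 2 → 8 → 48 → 384 → 3840 → 46080

Answer: 46080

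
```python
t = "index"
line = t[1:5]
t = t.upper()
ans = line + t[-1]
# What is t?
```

Trace:
`t = "index"` → t = 'index'
`line = t[1:5]` → line = 'ndex'
`t = t.upper()` → t = 'INDEX'
`ans = line + t[-1]` → ans = 'ndexX'
So t = 'INDEX'

Answer: 'INDEX'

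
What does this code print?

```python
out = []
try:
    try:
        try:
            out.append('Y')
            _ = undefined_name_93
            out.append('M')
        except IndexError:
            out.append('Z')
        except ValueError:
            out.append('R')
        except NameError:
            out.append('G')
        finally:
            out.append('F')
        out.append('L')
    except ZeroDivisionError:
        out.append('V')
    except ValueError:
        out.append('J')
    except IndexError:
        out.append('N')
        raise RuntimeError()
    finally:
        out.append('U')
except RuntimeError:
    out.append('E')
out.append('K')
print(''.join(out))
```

Execution trace: 'Y' (inner try body) → 'G' (inner except NameError) → 'F' (inner finally) → 'L' (try body, no exception) → 'U' (finally) → 'K' (after the try/except). Output: YGFLUK

Answer: YGFLUK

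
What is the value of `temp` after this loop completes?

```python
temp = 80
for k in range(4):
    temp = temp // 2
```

Halve 4 times: 80 // 2^4 = 5
`temp` takes the values: 80 → 40 → 20 → 10 → 5

Answer: 5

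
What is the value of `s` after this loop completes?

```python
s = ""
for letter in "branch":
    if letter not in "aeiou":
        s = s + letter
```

Remove vowels from 'branch'
`s` takes the values: "" → "b" → "br" → "brn" → "brnc" → "brnch"

Answer: "brnch"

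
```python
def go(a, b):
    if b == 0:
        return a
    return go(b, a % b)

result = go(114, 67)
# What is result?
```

go(114, 67) -> go(67, 47) -> go(47, 20) -> go(20, 7) -> go(7, 6) -> go(6, 1) -> go(1, 0) -> 1

Answer: 1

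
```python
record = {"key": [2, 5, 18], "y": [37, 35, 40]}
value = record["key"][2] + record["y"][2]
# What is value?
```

Trace:
`record = {"key": [2, 5, 18], "y": [37, 35, 40]}` → record = {'key': [2, 5, 18], 'y': [37, 35, 40]}
`value = record["key"][2] + record["y"][2]` → value = 58
So value = 58

Answer: 58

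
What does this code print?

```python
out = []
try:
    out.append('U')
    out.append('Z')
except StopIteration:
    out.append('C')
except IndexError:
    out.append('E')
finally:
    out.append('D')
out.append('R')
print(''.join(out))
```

Execution trace: 'U' (try body) → 'Z' (try body, no exception) → 'D' (finally) → 'R' (after the try/except). Output: UZDR

Answer: UZDR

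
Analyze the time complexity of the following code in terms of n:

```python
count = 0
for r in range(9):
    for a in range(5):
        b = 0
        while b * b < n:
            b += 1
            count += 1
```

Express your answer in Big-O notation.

Each loop level contributes: 1 × 1 × √n. Multiplying the contributions gives O(√n).

Answer: O(√n)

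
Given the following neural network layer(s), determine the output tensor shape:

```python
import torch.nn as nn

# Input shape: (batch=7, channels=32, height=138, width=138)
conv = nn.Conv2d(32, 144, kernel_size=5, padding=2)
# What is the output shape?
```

Input: (7, 32, 138, 138) -> Output: (7, 144, 138, 138)

Answer: (7, 144, 138, 138)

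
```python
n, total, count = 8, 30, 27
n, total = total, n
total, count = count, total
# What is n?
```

Trace:
`n, total, count = 8, 30, 27` → n = 8; total = 30; count = 27
`n, total = total, n` → n = 30; total = 8
`total, count = count, total` → total = 27; count = 8
So n = 30

Answer: 30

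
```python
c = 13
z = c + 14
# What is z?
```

Trace:
`c = 13` → c = 13
`z = c + 14` → z = 27
So z = 27

Answer: 27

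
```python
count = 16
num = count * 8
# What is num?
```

Trace:
`count = 16` → count = 16
`num = count * 8` → num = 128
So num = 128

Answer: 128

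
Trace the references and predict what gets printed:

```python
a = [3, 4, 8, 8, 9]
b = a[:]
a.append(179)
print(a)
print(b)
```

Key concept: slice [:] creates copy.
Step by step:
`a = [3, 4, 8, 8, 9]` → a = [3, 4, 8, 8, 9]
`b = a[:]` → b = [3, 4, 8, 8, 9]
`a.append(179)` → a = [3, 4, 8, 8, 9, 179]
`print(a)` → prints [3, 4, 8, 8, 9, 179]
`print(b)` → prints [3, 4, 8, 8, 9]

Answer:
[3, 4, 8, 8, 9, 179]
[3, 4, 8, 8, 9]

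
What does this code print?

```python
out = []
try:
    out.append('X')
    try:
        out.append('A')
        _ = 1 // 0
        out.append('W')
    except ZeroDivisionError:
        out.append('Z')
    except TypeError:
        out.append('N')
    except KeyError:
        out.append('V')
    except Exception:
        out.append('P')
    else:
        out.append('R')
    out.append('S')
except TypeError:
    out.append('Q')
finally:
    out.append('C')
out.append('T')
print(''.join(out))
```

Execution trace: 'X' (try body) → 'A' (inner try body) → 'Z' (inner except ZeroDivisionError) → 'S' (try body, no exception) → 'C' (finally) → 'T' (after the try/except). Output: XAZSCT

Answer: XAZSCT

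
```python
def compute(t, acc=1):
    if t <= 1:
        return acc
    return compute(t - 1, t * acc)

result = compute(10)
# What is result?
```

Accumulator trace (n, acc): (10, 1) -> (9, 10) -> (8, 90) -> (7, 720) -> (6, 5040) -> (5, 30240) -> (4, 151200) -> (3, 604800) -> (2, 1814400) -> (1, 3628800) -> return 3628800

Answer: 3628800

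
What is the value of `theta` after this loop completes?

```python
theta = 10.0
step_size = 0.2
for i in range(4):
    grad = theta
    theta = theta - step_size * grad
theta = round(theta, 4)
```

Gradient descent: w = 10.0 * (1 - 0.2)^4
`theta` takes the values: 10.0 → 8.0 → 6.4 → 5.12 → 4.096

Answer: 4.096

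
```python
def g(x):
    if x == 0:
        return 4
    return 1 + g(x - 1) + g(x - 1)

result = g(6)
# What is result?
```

g(x) = 1 + 2·g(x-1), g(0)=4. Closed form: (4+1)·2^6 - 1 = 319.

Answer: 319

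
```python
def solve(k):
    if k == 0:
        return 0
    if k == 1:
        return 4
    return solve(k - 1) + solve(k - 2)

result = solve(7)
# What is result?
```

Build up from base cases: solve(0)=0, solve(1)=4, solve(2)=4, solve(3)=8, solve(4)=12, solve(5)=20, solve(6)=32, ..., solve(7)=52

Answer: 52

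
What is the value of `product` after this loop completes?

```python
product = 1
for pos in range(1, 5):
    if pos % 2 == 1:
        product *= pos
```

Product of odd numbers 1 to 4
`product` takes the values: 1 → 3

Answer: 3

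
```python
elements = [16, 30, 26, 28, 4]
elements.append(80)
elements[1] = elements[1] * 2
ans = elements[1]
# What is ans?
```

Trace:
`elements = [16, 30, 26, 28, 4]` → elements = [16, 30, 26, 28, 4]
`elements.append(80)` → elements = [16, 30, 26, 28, 4, 80]
`elements[1] = elements[1] * 2` → elements = [16, 60, 26, 28, 4, 80]
`ans = elements[1]` → ans = 60
So ans = 60

Answer: 60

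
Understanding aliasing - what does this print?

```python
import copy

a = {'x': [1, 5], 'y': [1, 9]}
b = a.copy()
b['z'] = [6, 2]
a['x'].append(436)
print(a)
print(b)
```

Key concept: shallow copy of dict with mutable values.
Step by step:
`a = {'x': [1, 5], 'y': [1, 9]}` → a = {'x': [1, 5], 'y': [1, 9]}
`b = a.copy()` → b = {'x': [1, 5], 'y': [1, 9]}
`b['z'] = [6, 2]` → b = {'x': [1, 5], 'y': [1, 9], 'z': [6, 2]}
`a['x'].append(436)` → a = {'x': [1, 5, 436], 'y': [1, 9]}; b = {'x': [1, 5, 436], 'y': [1, 9], 'z': [6, 2]}
`print(a)` → prints {'x': [1, 5, 436], 'y': [1, 9]}
`print(b)` → prints {'x': [1, 5, 436], 'y': [1, 9], 'z': [6, 2]}

Answer:
{'x': [1, 5, 436], 'y': [1, 9]}
{'x': [1, 5, 436], 'y': [1, 9], 'z': [6, 2]}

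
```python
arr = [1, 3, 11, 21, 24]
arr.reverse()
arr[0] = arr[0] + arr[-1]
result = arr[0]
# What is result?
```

Trace:
`arr = [1, 3, 11, 21, 24]` → arr = [1, 3, 11, 21, 24]
`arr.reverse()` → arr = [24, 21, 11, 3, 1]
`arr[0] = arr[0] + arr[-1]` → arr = [25, 21, 11, 3, 1]
`result = arr[0]` → result = 25
So result = 25

Answer: 25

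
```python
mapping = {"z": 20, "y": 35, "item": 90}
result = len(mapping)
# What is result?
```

Trace:
`mapping = {"z": 20, "y": 35, "item": 90}` → mapping = {'z': 20, 'y': 35, 'item': 90}
`result = len(mapping)` → result = 3
So result = 3

Answer: 3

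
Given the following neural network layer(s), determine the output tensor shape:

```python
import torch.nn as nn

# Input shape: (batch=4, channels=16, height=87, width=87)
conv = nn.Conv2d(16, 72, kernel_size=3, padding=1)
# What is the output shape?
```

Input: (4, 16, 87, 87) -> Output: (4, 72, 87, 87)

Answer: (4, 72, 87, 87)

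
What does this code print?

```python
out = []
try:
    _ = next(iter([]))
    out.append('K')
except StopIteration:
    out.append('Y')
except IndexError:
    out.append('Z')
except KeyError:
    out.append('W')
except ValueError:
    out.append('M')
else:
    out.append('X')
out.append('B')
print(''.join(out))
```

Execution trace: 'Y' (except StopIteration) → 'B' (after the try/except). Output: YB

Answer: YB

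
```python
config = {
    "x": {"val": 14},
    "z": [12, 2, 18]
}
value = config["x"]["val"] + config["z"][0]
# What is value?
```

Trace:
`config = { ...` → config = {'x': {'val': 14}, 'z': [12, 2, 18]}
`value = config["x"]["val"] + config["z"][0]` → value = 26
So value = 26

Answer: 26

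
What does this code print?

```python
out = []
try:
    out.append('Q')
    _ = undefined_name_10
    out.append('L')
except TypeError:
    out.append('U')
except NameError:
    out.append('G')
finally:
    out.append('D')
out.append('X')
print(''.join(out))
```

Execution trace: 'Q' (try body) → 'G' (except NameError) → 'D' (finally) → 'X' (after the try/except). Output: QGDX

Answer: QGDX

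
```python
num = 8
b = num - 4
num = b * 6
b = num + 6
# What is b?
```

Trace:
`num = 8` → num = 8
`b = num - 4` → b = 4
`num = b * 6` → num = 24
`b = num + 6` → b = 30
So b = 30

Answer: 30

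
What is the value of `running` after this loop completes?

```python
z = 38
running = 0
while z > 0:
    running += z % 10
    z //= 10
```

Sum digits of 38
`running` takes the values: 0 → 8 → 11

Answer: 11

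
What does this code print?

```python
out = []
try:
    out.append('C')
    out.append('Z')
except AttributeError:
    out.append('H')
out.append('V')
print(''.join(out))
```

Execution trace: 'C' (try body) → 'Z' (try body, no exception) → 'V' (after the try/except). Output: CZV

Answer: CZV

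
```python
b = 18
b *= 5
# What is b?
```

Trace:
`b = 18` → b = 18
`b *= 5` → b = 90
So b = 90

Answer: 90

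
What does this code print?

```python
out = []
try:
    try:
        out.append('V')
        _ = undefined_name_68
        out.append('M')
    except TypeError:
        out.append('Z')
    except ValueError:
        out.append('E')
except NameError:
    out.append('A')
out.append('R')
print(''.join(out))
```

Execution trace: 'V' (try body) → 'A' (outer except NameError) → 'R' (after the try/except). Output: VAR

Answer: VAR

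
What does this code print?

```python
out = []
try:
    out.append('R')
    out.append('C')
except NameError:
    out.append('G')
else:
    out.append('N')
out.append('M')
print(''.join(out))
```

Execution trace: 'R' (try body) → 'C' (try body, no exception) → 'N' (else) → 'M' (after the try/except). Output: RCNM

Answer: RCNM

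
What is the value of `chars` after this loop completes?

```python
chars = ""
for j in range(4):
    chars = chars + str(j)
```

Concatenate digits 0 to 3
`chars` takes the values: "" → "0" → "01" → "012" → "0123"

Answer: "0123"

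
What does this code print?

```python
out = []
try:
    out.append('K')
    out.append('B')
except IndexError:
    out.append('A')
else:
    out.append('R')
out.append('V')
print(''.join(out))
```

Execution trace: 'K' (try body) → 'B' (try body, no exception) → 'R' (else) → 'V' (after the try/except). Output: KBRV

Answer: KBRV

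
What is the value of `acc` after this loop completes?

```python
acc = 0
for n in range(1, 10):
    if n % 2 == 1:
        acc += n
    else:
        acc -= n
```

Add odd, subtract even
`acc` takes the values: 0 → 1 → -1 → 2 → -2 → 3 → -3 → 4 → -4 → 5

Answer: 5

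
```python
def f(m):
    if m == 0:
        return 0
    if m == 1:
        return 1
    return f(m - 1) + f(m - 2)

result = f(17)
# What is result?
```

Build up from base cases: f(0)=0, f(1)=1, f(2)=1, f(3)=2, f(4)=3, f(5)=5, f(6)=8, ..., f(17)=1597

Answer: 1597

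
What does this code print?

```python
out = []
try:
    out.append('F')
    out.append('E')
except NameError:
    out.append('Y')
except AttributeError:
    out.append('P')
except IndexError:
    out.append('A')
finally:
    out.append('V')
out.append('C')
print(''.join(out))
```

Execution trace: 'F' (try body) → 'E' (try body, no exception) → 'V' (finally) → 'C' (after the try/except). Output: FEVC

Answer: FEVC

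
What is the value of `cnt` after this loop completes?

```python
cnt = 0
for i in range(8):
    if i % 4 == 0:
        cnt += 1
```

Count numbers divisible by 4 in range(8)
`cnt` takes the values: 0 → 1 → 2

Answer: 2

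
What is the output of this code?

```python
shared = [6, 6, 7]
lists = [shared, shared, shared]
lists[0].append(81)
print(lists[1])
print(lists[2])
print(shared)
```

Key concept: list of same reference.
Step by step:
`shared = [6, 6, 7]` → shared = [6, 6, 7]
`lists = [shared, shared, shared]` → lists = [[6, 6, 7], [6, 6, 7], [6, 6, 7]]
`lists[0].append(81)` → shared = [6, 6, 7, 81]; lists = [[6, 6, 7, 81], [6, 6, 7, 81], [6, 6, 7, 81]]
`print(lists[1])` → prints [6, 6, 7, 81]
`print(lists[2])` → prints [6, 6, 7, 81]
`print(shared)` → prints [6, 6, 7, 81]

Answer:
[6, 6, 7, 81]
[6, 6, 7, 81]
[6, 6, 7, 81]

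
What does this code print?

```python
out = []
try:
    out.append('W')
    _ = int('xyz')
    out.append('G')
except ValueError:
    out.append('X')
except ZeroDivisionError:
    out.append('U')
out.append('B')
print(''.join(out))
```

Execution trace: 'W' (try body) → 'X' (except ValueError) → 'B' (after the try/except). Output: WXB

Answer: WXB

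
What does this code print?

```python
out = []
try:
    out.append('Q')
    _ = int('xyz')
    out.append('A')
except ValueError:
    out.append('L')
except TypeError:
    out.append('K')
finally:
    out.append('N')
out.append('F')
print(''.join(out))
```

Execution trace: 'Q' (try body) → 'L' (except ValueError) → 'N' (finally) → 'F' (after the try/except). Output: QLNF

Answer: QLNF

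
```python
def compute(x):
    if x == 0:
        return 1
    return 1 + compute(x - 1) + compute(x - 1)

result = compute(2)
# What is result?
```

compute(x) = 1 + 2·compute(x-1), compute(0)=1. Closed form: (1+1)·2^2 - 1 = 7.

Answer: 7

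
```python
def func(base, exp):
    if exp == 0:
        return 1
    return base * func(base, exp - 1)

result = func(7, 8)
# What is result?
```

func(7, 8) = 7 * 7 * 7 * 7 * 7 * 7 * 7 * 7 = 5764801

Answer: 5764801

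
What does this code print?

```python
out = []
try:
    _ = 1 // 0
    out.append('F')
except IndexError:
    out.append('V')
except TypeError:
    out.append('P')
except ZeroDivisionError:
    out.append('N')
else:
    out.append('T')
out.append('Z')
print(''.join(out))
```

Execution trace: 'N' (except ZeroDivisionError) → 'Z' (after the try/except). Output: NZ

Answer: NZ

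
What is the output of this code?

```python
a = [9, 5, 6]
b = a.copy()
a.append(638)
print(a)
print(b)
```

Key concept: list.copy() creates independent copy.
Step by step:
`a = [9, 5, 6]` → a = [9, 5, 6]
`b = a.copy()` → b = [9, 5, 6]
`a.append(638)` → a = [9, 5, 6, 638]
`print(a)` → prints [9, 5, 6, 638]
`print(b)` → prints [9, 5, 6]

Answer:
[9, 5, 6, 638]
[9, 5, 6]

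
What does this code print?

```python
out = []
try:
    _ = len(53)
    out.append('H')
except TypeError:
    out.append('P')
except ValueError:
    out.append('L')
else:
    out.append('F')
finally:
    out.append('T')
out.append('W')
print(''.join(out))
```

Execution trace: 'P' (except TypeError) → 'T' (finally) → 'W' (after the try/except). Output: PTW

Answer: PTW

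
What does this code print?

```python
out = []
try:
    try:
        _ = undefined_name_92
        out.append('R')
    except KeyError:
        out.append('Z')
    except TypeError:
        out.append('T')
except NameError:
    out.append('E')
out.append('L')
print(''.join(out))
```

Execution trace: 'E' (outer except NameError) → 'L' (after the try/except). Output: EL

Answer: EL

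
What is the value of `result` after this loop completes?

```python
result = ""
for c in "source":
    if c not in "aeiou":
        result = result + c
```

Remove vowels from 'source'
`result` takes the values: "" → "s" → "sr" → "src"

Answer: "src"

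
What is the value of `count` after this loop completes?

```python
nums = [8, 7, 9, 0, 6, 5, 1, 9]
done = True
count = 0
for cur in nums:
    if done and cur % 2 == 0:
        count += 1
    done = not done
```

Count even values at even positions
`count` takes the values: 0 → 1 → 2

Answer: 2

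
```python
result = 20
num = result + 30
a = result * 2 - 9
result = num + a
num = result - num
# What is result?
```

Trace:
`result = 20` → result = 20
`num = result + 30` → num = 50
`a = result * 2 - 9` → a = 31
`result = num + a` → result = 81
`num = result - num` → num = 31
So result = 81

Answer: 81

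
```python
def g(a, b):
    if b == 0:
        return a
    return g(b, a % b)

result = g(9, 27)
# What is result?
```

g(9, 27) -> g(27, 9) -> g(9, 0) -> 9

Answer: 9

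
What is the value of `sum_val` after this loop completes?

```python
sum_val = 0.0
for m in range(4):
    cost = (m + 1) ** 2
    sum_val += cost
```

Sum of squared losses 1² + 2² + ... + 4²
`sum_val` takes the values: 0.0 → 1.0 → 5.0 → 14.0 → 30.0

Answer: 30.0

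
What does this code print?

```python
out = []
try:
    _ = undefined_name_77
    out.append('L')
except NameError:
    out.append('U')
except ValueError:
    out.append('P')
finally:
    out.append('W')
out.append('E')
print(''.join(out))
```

Execution trace: 'U' (except NameError) → 'W' (finally) → 'E' (after the try/except). Output: UWE

Answer: UWE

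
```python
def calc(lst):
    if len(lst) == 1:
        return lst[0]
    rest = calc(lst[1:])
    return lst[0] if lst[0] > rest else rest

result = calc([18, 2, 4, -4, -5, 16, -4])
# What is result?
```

Recursive max over [18, 2, 4, -4, -5, 16, -4] = 18

Answer: 18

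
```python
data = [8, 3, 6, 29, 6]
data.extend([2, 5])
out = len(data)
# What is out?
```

Trace:
`data = [8, 3, 6, 29, 6]` → data = [8, 3, 6, 29, 6]
`data.extend([2, 5])` → data = [8, 3, 6, 29, 6, 2, 5]
`out = len(data)` → out = 7
So out = 7

Answer: 7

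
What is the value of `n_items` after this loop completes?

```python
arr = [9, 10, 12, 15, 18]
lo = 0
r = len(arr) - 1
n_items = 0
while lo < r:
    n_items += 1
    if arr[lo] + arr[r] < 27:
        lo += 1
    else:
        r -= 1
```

Steps to find pair summing to 27
`n_items` takes the values: 0 → 1 → 2 → 3 → 4

Answer: 4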